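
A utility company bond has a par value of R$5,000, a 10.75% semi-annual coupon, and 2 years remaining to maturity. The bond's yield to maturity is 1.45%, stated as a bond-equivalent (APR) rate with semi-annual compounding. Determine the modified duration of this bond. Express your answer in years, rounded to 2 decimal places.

Periodic yield y = 0.00725. First find Macaulay duration:
  t   CF        PV=CF/(1+0.00725)^t    t·PV
  1       268.75       266.8156       266.8156
  2       268.75       264.8951       529.7902
  3       268.75       262.9884       788.9653
  4     5,268.75     5,118.6860    20,474.7439
  Σ                  5,913.3851    22,060.3150
P = 5,913.3851; Macaulay duration = 22,060.3150 / 5,913.3851 = 3.73057 half-year periods = 1.86529 years.
Modified duration = D_Mac / (1 + y) = 1.86529 / 1.00725 = 1.85186 years.

1.85 years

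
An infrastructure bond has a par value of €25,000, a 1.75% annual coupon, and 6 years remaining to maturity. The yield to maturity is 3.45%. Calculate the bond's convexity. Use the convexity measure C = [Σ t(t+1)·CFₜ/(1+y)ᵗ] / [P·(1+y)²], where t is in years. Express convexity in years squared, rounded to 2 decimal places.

With y = 0.0345:
  t   CF        PV=CF/(1+0.0345)^t    t·PV        t(t+1)·PV
  1       437.50       422.9096       422.9096         845.8192
  2       437.50       408.8058       817.6116       2,452.8349
  3       437.50       395.1724     1,185.5171       4,742.0684
  4       437.50       381.9936     1,527.9744       7,639.8718
  5       437.50       369.2543     1,846.2716      11,077.6295
  6    25,437.50    20,753.5051   124,521.0307     871,647.2151
  Σ                 22,731.6408   130,321.3151     898,405.4391
P = 22,731.6408.
Convexity = Σ t(t+1)·PV / [P·(1+y)²] = 898,405.4391 / (22,731.6408 × 1.070190) = 36.93011.

36.93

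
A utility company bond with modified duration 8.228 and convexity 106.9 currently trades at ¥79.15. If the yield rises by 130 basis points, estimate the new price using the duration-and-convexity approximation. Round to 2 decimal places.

¥71.40

Duration effect: -D_mod·Δy = -8.228 × (+0.013) = -0.106964
Convexity effect: ½·C·(Δy)² = 0.5 × 106.9 × (0.013)² = +0.00903305
ΔP/P ≈ -0.106964 + 0.00903305 = -0.09793095
New price ≈ 79.15 × (1 - 0.09793095) = 71.3987653075.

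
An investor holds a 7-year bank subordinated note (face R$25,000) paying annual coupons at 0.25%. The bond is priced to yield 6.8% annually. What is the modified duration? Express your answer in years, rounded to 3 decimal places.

6.490 years

Periodic yield y = 0.068. First find Macaulay duration:
  t   CF        PV=CF/(1+0.068)^t    t·PV
  1        62.50        58.5206        58.5206
  2        62.50        54.7946       109.5891
  3        62.50        51.3058       153.9173
  4        62.50        48.0391       192.1565
  5        62.50        44.9804       224.9022
  6        62.50        42.1165       252.6991
  7    25,062.50    15,813.4133   110,693.8929
  Σ                 16,113.1703   111,685.6778
P = 16,113.1703; Macaulay duration = 111,685.6778 / 16,113.1703 = 6.93133 years.
Modified duration = D_Mac / (1 + y) = 6.93133 / 1.068 = 6.49001 years.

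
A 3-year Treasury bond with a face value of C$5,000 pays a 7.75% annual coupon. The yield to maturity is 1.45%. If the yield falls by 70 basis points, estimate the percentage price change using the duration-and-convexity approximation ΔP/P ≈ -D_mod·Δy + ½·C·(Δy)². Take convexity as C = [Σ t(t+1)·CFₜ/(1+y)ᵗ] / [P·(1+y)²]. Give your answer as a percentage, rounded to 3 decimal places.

+1.963%

With y = 0.0145:
  t   CF        PV=CF/(1+0.0145)^t    t·PV        t(t+1)·PV
  1       387.50       381.9616       381.9616         763.9231
  2       387.50       376.5023       753.0045       2,259.0136
  3     5,387.50     5,159.7793    15,479.3380      61,917.3521
  Σ                  5,918.2432    16,614.3041      64,940.2888
P = 5,918.2432; D_Mac = 2.80730 yrs; D_mod = 2.76718 yrs; C = 10.66148.
Duration effect: -2.76718 × (-0.007) = +0.019370
Convexity effect: 0.5 × 10.66148 × (-0.007)² = +0.0002612
ΔP/P ≈ +0.019370 + 0.0002612 = +0.019631 = +1.9631%.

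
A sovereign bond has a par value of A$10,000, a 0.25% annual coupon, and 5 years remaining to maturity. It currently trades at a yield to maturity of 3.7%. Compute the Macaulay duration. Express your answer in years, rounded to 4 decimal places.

4.9725 years

Periodic yield y = 0.037. Discount each cash flow and weight by its year:
  t   CF        PV=CF/(1+0.037)^t    t·PV
  1        25.00        24.1080        24.1080
  2        25.00        23.2478        46.4957
  3        25.00        22.4184        67.2551
  4        25.00        21.6185        86.4739
  5    10,025.00     8,359.6982    41,798.4910
  Σ                  8,451.0909    42,022.8237
Price P = Σ PV = 8,451.0909.
Macaulay duration = Σ(t·PV) / P = 42,022.8237 / 8,451.0909 = 4.97247 years.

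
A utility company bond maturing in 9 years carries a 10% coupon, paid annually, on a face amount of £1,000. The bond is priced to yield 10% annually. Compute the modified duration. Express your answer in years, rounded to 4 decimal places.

Periodic yield y = 0.1. First find Macaulay duration:
  t   CF        PV=CF/(1+0.1)^t    t·PV
  1       100.00        90.9091        90.9091
  2       100.00        82.6446       165.2893
  3       100.00        75.1315       225.3944
  4       100.00        68.3013       273.2054
  5       100.00        62.0921       310.4607
  6       100.00        56.4474       338.6844
  7       100.00        51.3158       359.2107
  8       100.00        46.6507       373.2059
  9     1,100.00       466.5074     4,198.5664
  Σ                  1,000.0000     6,334.9262
P = 1,000.0000; Macaulay duration = 6,334.9262 / 1,000.0000 = 6.33493 years.
Modified duration = D_Mac / (1 + y) = 6.33493 / 1.1 = 5.75902 years.

5.7590 years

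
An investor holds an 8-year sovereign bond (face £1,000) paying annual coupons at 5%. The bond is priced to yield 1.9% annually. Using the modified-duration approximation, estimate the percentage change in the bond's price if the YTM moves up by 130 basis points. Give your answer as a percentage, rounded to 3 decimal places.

Periodic yield y = 0.019. Modified duration first:
  t   CF        PV=CF/(1+0.019)^t    t·PV
  1        50.00        49.0677        49.0677
  2        50.00        48.1528        96.3056
  3        50.00        47.2550       141.7649
  4        50.00        46.3739       185.4954
  5        50.00        45.5092       227.5459
  6        50.00        44.6606       267.9638
  7        50.00        43.8279       306.7953
  8     1,050.00       903.2247     7,225.7980
  Σ                  1,228.0718     8,500.7367
P = 1,228.0718; D_Mac = 6.92202 yrs; D_mod = 6.92202/(1+0.019) = 6.79295 yrs.
ΔP/P ≈ -D_mod · Δy = -6.79295 × (+0.013) = -0.088308 = -8.8308%.

-8.831%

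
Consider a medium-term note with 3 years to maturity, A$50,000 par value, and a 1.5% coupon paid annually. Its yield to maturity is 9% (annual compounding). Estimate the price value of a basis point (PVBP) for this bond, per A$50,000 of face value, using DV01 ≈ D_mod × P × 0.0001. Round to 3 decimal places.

A$10.965

Periodic yield y = 0.09.
  t   CF        PV=CF/(1+0.09)^t    t·PV
  1       750.00       688.0734       688.0734
  2       750.00       631.2600     1,262.5200
  3    50,750.00    39,188.3116   117,564.9348
  Σ                 40,507.6450   119,515.5282
P = 40,507.6450; D_Mac = 2.95044 yrs; D_mod = 2.70683 yrs.
DV01 ≈ 2.70683 × 40,507.6450 × 0.0001 = 10.964727.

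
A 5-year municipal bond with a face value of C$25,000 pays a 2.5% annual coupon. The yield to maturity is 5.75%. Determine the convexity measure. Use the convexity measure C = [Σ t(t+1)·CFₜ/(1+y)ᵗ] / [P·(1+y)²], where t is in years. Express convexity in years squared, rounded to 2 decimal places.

With y = 0.0575:
  t   CF        PV=CF/(1+0.0575)^t    t·PV        t(t+1)·PV
  1       625.00       591.0165       591.0165       1,182.0331
  2       625.00       558.8809     1,117.7618       3,353.2854
  3       625.00       528.4926     1,585.4777       6,341.9109
  4       625.00       499.7566     1,999.0263       9,995.1314
  5    25,625.00    19,375.9049    96,879.5244     581,277.1465
  Σ                 21,554.0515   102,172.8068     602,149.5073
P = 21,554.0515.
Convexity = Σ t(t+1)·PV / [P·(1+y)²] = 602,149.5073 / (21,554.0515 × 1.118306) = 24.98128.

24.98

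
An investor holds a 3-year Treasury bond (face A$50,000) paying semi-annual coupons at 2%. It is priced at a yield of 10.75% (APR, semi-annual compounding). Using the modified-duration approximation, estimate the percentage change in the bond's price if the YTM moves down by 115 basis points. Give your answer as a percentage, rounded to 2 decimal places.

Periodic yield y = 0.05375. Modified duration first:
  t   CF        PV=CF/(1+0.05375)^t    t·PV
  1       500.00       474.4958       474.4958
  2       500.00       450.2926       900.5852
  3       500.00       427.3240     1,281.9719
  4       500.00       405.5269     1,622.1075
  5       500.00       384.8416     1,924.2082
  6    50,500.00    36,886.3644   221,318.1864
  Σ                 39,028.8454   227,521.5551
P = 39,028.8454; D_Mac = 5.82957 half-year periods = 2.91479 yrs; D_mod = 2.91479/(1+0.05375) = 2.76611 yrs.
ΔP/P ≈ -D_mod · Δy = -2.76611 × (-0.0115) = +0.031810 = +3.1810%.

+3.18%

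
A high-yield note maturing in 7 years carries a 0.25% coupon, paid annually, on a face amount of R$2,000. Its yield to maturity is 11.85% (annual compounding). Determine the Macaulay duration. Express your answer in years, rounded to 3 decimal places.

Periodic yield y = 0.1185. Discount each cash flow and weight by its year:
  t   CF        PV=CF/(1+0.1185)^t    t·PV
  1         5.00         4.4703         4.4703
  2         5.00         3.9967         7.9933
  3         5.00         3.5732        10.7197
  4         5.00         3.1947        12.7787
  5         5.00         2.8562        14.2810
  6         5.00         2.5536        15.3216
  7     2,005.00       915.5087     6,408.5606
  Σ                    936.1533     6,474.1253
Price P = Σ PV = 936.1533.
Macaulay duration = Σ(t·PV) / P = 6,474.1253 / 936.1533 = 6.91567 years.

6.916 years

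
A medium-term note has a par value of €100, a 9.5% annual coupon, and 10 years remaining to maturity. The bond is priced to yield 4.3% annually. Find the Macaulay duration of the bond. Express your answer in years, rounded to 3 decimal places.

Periodic yield y = 0.043. Discount each cash flow and weight by its year:
  t   CF        PV=CF/(1+0.043)^t    t·PV
  1         9.50         9.1083         9.1083
  2         9.50         8.7328        17.4657
  3         9.50         8.3728        25.1184
  4         9.50         8.0276        32.1104
  5         9.50         7.6967        38.4833
  6         9.50         7.3793        44.2761
  7         9.50         7.0751        49.5258
  8         9.50         6.7834        54.2674
  9         9.50         6.5038        58.5339
  10      109.50        71.8739       718.7387
  Σ                    141.5538     1,047.6280
Price P = Σ PV = 141.5538.
Macaulay duration = Σ(t·PV) / P = 1,047.6280 / 141.5538 = 7.40092 years.

7.401 years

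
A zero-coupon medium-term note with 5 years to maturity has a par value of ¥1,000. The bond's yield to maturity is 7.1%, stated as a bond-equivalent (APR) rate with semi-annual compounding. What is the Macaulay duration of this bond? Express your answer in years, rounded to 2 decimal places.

A zero-coupon bond has a single cash flow at maturity, so its Macaulay duration equals its maturity: 5 years.
(Equivalently: 10 semi-annual periods ÷ 2 = 5 years.)

5.00 years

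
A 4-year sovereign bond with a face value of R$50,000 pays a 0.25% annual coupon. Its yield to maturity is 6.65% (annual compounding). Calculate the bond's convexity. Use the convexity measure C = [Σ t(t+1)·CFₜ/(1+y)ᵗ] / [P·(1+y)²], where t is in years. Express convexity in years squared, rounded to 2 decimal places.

17.48

With y = 0.0665:
  t   CF        PV=CF/(1+0.0665)^t    t·PV        t(t+1)·PV
  1       125.00       117.2058       117.2058         234.4116
  2       125.00       109.8976       219.7952         659.3857
  3       125.00       103.0451       309.1354       1,236.5415
  4    50,125.00    38,744.5790   154,978.3161     774,891.5805
  Σ                 39,074.7276   155,624.4525     777,021.9193
P = 39,074.7276.
Convexity = Σ t(t+1)·PV / [P·(1+y)²] = 777,021.9193 / (39,074.7276 × 1.137422) = 17.48299.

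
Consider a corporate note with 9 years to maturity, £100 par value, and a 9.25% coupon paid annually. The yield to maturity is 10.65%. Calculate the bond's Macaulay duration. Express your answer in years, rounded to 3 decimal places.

Periodic yield y = 0.1065. Discount each cash flow and weight by its year:
  t   CF        PV=CF/(1+0.1065)^t    t·PV
  1         9.25         8.3597         8.3597
  2         9.25         7.5551        15.1102
  3         9.25         6.8279        20.4837
  4         9.25         6.1707        24.6829
  5         9.25         5.5768        27.8840
  6         9.25         5.0400        30.2402
  7         9.25         4.5549        31.8845
  8         9.25         4.1165        32.9322
  9       109.25        43.9399       395.4588
  Σ                     92.1415       587.0361
Price P = Σ PV = 92.1415.
Macaulay duration = Σ(t·PV) / P = 587.0361 / 92.1415 = 6.37103 years.

6.371 years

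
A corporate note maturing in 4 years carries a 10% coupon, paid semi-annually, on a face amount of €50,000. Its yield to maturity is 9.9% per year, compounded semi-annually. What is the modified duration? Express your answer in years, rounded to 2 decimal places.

Periodic yield y = 0.0495. First find Macaulay duration:
  t   CF        PV=CF/(1+0.0495)^t    t·PV
  1     2,500.00     2,382.0867     2,382.0867
  2     2,500.00     2,269.7348     4,539.4697
  3     2,500.00     2,162.6821     6,488.0462
  4     2,500.00     2,060.6785     8,242.7139
  5     2,500.00     1,963.4859     9,817.4297
  6     2,500.00     1,870.8775    11,225.2650
  7     2,500.00     1,782.6370    12,478.4588
  8    52,500.00    35,669.7249   285,357.7993
  Σ                 50,161.9074   340,531.2693
P = 50,161.9074; Macaulay duration = 340,531.2693 / 50,161.9074 = 6.78864 half-year periods = 3.39432 years.
Modified duration = D_Mac / (1 + y) = 3.39432 / 1.0495 = 3.23423 years.

3.23 years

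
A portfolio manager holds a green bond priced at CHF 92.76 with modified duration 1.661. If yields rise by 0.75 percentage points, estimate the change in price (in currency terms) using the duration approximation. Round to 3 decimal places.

-CHF 1.156

Duration approximation: ΔP/P ≈ -D_mod · Δy = -1.661 × (+0.0075) = -0.0124575.
ΔP ≈ 92.76 × (-0.0124575) = -1.1555577.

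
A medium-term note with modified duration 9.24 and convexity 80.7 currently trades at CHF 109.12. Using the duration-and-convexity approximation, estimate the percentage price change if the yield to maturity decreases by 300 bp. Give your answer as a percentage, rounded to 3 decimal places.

+31.352%

Duration effect: -D_mod·Δy = -9.24 × (-0.03) = +0.277200
Convexity effect: ½·C·(Δy)² = 0.5 × 80.7 × (-0.03)² = +0.0363150
ΔP/P ≈ +0.277200 + 0.0363150 = +0.313515
= +31.3515%.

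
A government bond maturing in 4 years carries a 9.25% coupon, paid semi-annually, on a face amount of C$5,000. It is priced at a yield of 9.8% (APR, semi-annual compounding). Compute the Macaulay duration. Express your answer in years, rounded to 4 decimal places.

3.4269 years

Periodic yield y = 0.049. Discount each cash flow and weight by its period:
  t   CF        PV=CF/(1+0.049)^t    t·PV
  1       231.25       220.4480       220.4480
  2       231.25       210.1507       420.3013
  3       231.25       200.3343       601.0029
  4       231.25       190.9764       763.9058
  5       231.25       182.0557       910.2785
  6       231.25       173.5517     1,041.3101
  7       231.25       165.4449     1,158.1141
  8     5,231.25     3,567.8088    28,542.4702
  Σ                  4,910.7705    33,657.8309
Price P = Σ PV = 4,910.7705.
Macaulay duration = Σ(t·PV) / P = 33,657.8309 / 4,910.7705 = 6.85388 half-year periods.
In years: 6.85388 / 2 = 3.42694 years.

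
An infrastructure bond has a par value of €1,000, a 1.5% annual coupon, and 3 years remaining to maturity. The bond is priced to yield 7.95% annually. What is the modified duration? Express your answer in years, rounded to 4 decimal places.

Periodic yield y = 0.0795. First find Macaulay duration:
  t   CF        PV=CF/(1+0.0795)^t    t·PV
  1        15.00        13.8953        13.8953
  2        15.00        12.8720        25.7440
  3     1,015.00       806.8598     2,420.5795
  Σ                    833.6272     2,460.2189
P = 833.6272; Macaulay duration = 2,460.2189 / 833.6272 = 2.95122 years.
Modified duration = D_Mac / (1 + y) = 2.95122 / 1.0795 = 2.73388 years.

2.7339 years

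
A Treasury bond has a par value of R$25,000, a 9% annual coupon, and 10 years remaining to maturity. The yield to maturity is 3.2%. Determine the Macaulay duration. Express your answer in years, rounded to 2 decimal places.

Periodic yield y = 0.032. Discount each cash flow and weight by its year:
  t   CF        PV=CF/(1+0.032)^t    t·PV
  1     2,250.00     2,180.2326     2,180.2326
  2     2,250.00     2,112.6284     4,225.2569
  3     2,250.00     2,047.1206     6,141.3618
  4     2,250.00     1,983.6440     7,934.5759
  5     2,250.00     1,922.1356     9,610.6782
  6     2,250.00     1,862.5345    11,175.2072
  7     2,250.00     1,804.7815    12,633.4707
  8     2,250.00     1,748.8193    13,990.5545
  9     2,250.00     1,694.5924    15,251.3312
  10   27,250.00    19,887.0119   198,870.1190
  Σ                 37,243.5008   282,012.7880
Price P = Σ PV = 37,243.5008.
Macaulay duration = Σ(t·PV) / P = 282,012.7880 / 37,243.5008 = 7.57213 years.

7.57 years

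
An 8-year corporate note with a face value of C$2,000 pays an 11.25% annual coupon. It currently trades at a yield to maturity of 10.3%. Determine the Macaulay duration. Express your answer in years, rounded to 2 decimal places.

Periodic yield y = 0.103. Discount each cash flow and weight by its year:
  t   CF        PV=CF/(1+0.103)^t    t·PV
  1       225.00       203.9891       203.9891
  2       225.00       184.9403       369.8805
  3       225.00       167.6702       503.0107
  4       225.00       152.0129       608.0516
  5       225.00       137.8177       689.0884
  6       225.00       124.9480       749.6882
  7       225.00       113.2802       792.9613
  8     2,225.00     1,015.6075     8,124.8603
  Σ                  2,100.2660    12,041.5302
Price P = Σ PV = 2,100.2660.
Macaulay duration = Σ(t·PV) / P = 12,041.5302 / 2,100.2660 = 5.73334 years.

5.73 years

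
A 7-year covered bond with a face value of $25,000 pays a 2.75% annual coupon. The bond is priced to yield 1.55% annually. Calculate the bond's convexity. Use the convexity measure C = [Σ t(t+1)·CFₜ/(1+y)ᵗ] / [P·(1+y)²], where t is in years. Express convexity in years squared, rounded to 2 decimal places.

49.01

With y = 0.0155:
  t   CF        PV=CF/(1+0.0155)^t    t·PV        t(t+1)·PV
  1       687.50       677.0064       677.0064       1,354.0128
  2       687.50       666.6730     1,333.3459       4,000.0378
  3       687.50       656.4973     1,969.4918       7,877.9671
  4       687.50       646.4769     2,585.9075      12,929.5374
  5       687.50       636.6094     3,183.0471      19,098.2827
  6       687.50       626.8926     3,761.3555      26,329.4888
  7    25,687.50    23,065.4719   161,458.3036   1,291,666.4285
  Σ                 26,975.6275   174,968.4578   1,363,255.7552
P = 26,975.6275.
Convexity = Σ t(t+1)·PV / [P·(1+y)²] = 1,363,255.7552 / (26,975.6275 × 1.031240) = 49.00562.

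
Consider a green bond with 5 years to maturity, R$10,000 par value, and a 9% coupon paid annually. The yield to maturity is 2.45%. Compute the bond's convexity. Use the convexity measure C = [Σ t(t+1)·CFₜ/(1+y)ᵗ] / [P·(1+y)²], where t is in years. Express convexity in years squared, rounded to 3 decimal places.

23.587

With y = 0.0245:
  t   CF        PV=CF/(1+0.0245)^t    t·PV        t(t+1)·PV
  1       900.00       878.4773       878.4773       1,756.9546
  2       900.00       857.4693     1,714.9386       5,144.8158
  3       900.00       836.9637     2,510.8911      10,043.5644
  4       900.00       816.9485     3,267.7938      16,338.9692
  5    10,900.00     9,657.5438    48,287.7188     289,726.3125
  Σ                 13,047.4025    56,659.8196     323,010.6165
P = 13,047.4025.
Convexity = Σ t(t+1)·PV / [P·(1+y)²] = 323,010.6165 / (13,047.4025 × 1.049600) = 23.58679.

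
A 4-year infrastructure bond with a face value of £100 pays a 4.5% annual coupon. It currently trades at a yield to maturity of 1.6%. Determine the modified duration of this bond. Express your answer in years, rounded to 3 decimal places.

3.704 years

Periodic yield y = 0.016. First find Macaulay duration:
  t   CF        PV=CF/(1+0.016)^t    t·PV
  1         4.50         4.4291         4.4291
  2         4.50         4.3594         8.7188
  3         4.50         4.2907        12.8722
  4       104.50        98.0712       392.2848
  Σ                    111.1504       418.3049
P = 111.1504; Macaulay duration = 418.3049 / 111.1504 = 3.76341 years.
Modified duration = D_Mac / (1 + y) = 3.76341 / 1.016 = 3.70415 years.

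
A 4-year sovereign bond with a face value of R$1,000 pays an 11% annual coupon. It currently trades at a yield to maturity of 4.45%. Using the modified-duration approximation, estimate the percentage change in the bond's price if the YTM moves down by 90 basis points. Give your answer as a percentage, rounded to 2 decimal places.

+3.02%

Periodic yield y = 0.0445. Modified duration first:
  t   CF        PV=CF/(1+0.0445)^t    t·PV
  1       110.00       105.3135       105.3135
  2       110.00       100.8268       201.6535
  3       110.00        96.5311       289.5934
  4     1,110.00       932.5867     3,730.3467
  Σ                  1,235.2581     4,326.9071
P = 1,235.2581; D_Mac = 3.50284 yrs; D_mod = 3.50284/(1+0.0445) = 3.35360 yrs.
ΔP/P ≈ -D_mod · Δy = -3.35360 × (-0.009) = +0.030182 = +3.0182%.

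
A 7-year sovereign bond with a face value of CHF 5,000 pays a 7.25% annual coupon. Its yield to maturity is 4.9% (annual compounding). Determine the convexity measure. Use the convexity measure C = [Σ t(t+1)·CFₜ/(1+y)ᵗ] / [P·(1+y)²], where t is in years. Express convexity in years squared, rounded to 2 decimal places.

With y = 0.049:
  t   CF        PV=CF/(1+0.049)^t    t·PV        t(t+1)·PV
  1       362.50       345.5672       345.5672         691.1344
  2       362.50       329.4254       658.8507       1,976.5522
  3       362.50       314.0375       942.1126       3,768.4503
  4       362.50       299.3685     1,197.4739       5,987.3694
  5       362.50       285.3846     1,426.9231       8,561.5387
  6       362.50       272.0540     1,632.3239      11,426.2671
  7     5,362.50     3,836.5326    26,855.7279     214,845.8231
  Σ                  5,682.3697    33,058.9793     247,257.1352
P = 5,682.3697.
Convexity = Σ t(t+1)·PV / [P·(1+y)²] = 247,257.1352 / (5,682.3697 × 1.100401) = 39.54289.

39.54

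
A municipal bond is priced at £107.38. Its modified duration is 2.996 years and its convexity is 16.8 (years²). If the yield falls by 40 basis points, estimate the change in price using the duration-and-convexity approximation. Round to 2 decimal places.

Duration effect: -D_mod·Δy = -2.996 × (-0.004) = +0.011984
Convexity effect: ½·C·(Δy)² = 0.5 × 16.8 × (-0.004)² = +0.0001344
ΔP/P ≈ +0.011984 + 0.0001344 = +0.0121184
ΔP ≈ 107.38 × (+0.0121184) = +1.301273792.

+£1.30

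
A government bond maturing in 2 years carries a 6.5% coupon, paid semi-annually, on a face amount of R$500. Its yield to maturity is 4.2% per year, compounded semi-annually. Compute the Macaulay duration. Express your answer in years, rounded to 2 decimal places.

1.91 years

Periodic yield y = 0.021. Discount each cash flow and weight by its period:
  t   CF        PV=CF/(1+0.021)^t    t·PV
  1        16.25        15.9158        15.9158
  2        16.25        15.5884        31.1768
  3        16.25        15.2678        45.8034
  4       516.25       475.0694     1,900.2778
  Σ                    521.8414     1,993.1737
Price P = Σ PV = 521.8414.
Macaulay duration = Σ(t·PV) / P = 1,993.1737 / 521.8414 = 3.81950 half-year periods.
In years: 3.81950 / 2 = 1.90975 years.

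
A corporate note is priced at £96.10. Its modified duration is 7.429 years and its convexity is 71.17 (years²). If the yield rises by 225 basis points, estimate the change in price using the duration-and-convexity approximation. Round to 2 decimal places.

Duration effect: -D_mod·Δy = -7.429 × (+0.0225) = -0.1671525
Convexity effect: ½·C·(Δy)² = 0.5 × 71.17 × (0.0225)² = +0.01801490625
ΔP/P ≈ -0.1671525 + 0.01801490625 = -0.14913759375
ΔP ≈ 96.10 × (-0.14913759375) = -14.332122759375.

-£14.33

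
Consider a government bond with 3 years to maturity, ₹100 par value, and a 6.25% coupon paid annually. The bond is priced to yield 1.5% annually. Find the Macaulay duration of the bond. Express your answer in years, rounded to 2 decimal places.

Periodic yield y = 0.015. Discount each cash flow and weight by its year:
  t   CF        PV=CF/(1+0.015)^t    t·PV
  1         6.25         6.1576         6.1576
  2         6.25         6.0666        12.1333
  3       106.25       101.6087       304.8260
  Σ                    113.8330       323.1169
Price P = Σ PV = 113.8330.
Macaulay duration = Σ(t·PV) / P = 323.1169 / 113.8330 = 2.83852 years.

2.84 years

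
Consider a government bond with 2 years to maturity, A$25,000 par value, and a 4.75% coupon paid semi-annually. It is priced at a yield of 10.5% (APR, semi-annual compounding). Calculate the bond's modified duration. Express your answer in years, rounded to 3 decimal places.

Periodic yield y = 0.0525. First find Macaulay duration:
  t   CF        PV=CF/(1+0.0525)^t    t·PV
  1       593.75       564.1330       564.1330
  2       593.75       535.9934     1,071.9867
  3       593.75       509.2574     1,527.7721
  4    25,593.75    20,856.6957    83,426.7829
  Σ                 22,466.0795    86,590.6747
P = 22,466.0795; Macaulay duration = 86,590.6747 / 22,466.0795 = 3.85429 half-year periods = 1.92714 years.
Modified duration = D_Mac / (1 + y) = 1.92714 / 1.0525 = 1.83101 years.

1.831 years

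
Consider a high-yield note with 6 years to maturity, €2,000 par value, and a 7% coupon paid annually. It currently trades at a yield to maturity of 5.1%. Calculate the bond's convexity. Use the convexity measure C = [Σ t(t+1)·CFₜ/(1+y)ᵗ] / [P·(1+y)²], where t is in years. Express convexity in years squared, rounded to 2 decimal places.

30.86

With y = 0.051:
  t   CF        PV=CF/(1+0.051)^t    t·PV        t(t+1)·PV
  1       140.00       133.2065       133.2065         266.4129
  2       140.00       126.7426       253.4852         760.4556
  3       140.00       120.5924       361.7772       1,447.1086
  4       140.00       114.7406       458.9625       2,294.8123
  5       140.00       109.1728       545.8640       3,275.1840
  6     2,140.00     1,587.8061     9,526.8368      66,687.8579
  Σ                  2,192.2610    11,280.1321      74,731.8314
P = 2,192.2610.
Convexity = Σ t(t+1)·PV / [P·(1+y)²] = 74,731.8314 / (2,192.2610 × 1.104601) = 30.86085.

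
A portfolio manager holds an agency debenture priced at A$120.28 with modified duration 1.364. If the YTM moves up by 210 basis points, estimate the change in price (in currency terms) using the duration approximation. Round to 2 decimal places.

Duration approximation: ΔP/P ≈ -D_mod · Δy = -1.364 × (+0.021) = -0.028644.
ΔP ≈ 120.28 × (-0.028644) = -3.44530032.

-A$3.45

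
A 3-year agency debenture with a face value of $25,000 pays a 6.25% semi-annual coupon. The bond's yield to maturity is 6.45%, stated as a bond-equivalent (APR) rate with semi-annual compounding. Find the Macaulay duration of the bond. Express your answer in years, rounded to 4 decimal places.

2.7810 years

Periodic yield y = 0.03225. Discount each cash flow and weight by its period:
  t   CF        PV=CF/(1+0.03225)^t    t·PV
  1       781.25       756.8419       756.8419
  2       781.25       733.1963     1,466.3925
  3       781.25       710.2894     2,130.8683
  4       781.25       688.0983     2,752.3931
  5       781.25       666.6004     3,333.0020
  6    25,781.25    21,310.5482   127,863.2889
  Σ                 24,865.5744   138,302.7867
Price P = Σ PV = 24,865.5744.
Macaulay duration = Σ(t·PV) / P = 138,302.7867 / 24,865.5744 = 5.56202 half-year periods.
In years: 5.56202 / 2 = 2.78101 years.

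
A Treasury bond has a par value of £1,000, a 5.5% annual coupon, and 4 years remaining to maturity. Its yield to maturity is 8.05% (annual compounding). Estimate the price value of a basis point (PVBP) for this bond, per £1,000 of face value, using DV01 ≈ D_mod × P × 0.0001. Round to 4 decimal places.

Periodic yield y = 0.0805.
  t   CF        PV=CF/(1+0.0805)^t    t·PV
  1        55.00        50.9024        50.9024
  2        55.00        47.1100        94.2200
  3        55.00        43.6002       130.8006
  4     1,055.00       774.0221     3,096.0885
  Σ                    915.6347     3,372.0114
P = 915.6347; D_Mac = 3.68270 yrs; D_mod = 3.40833 yrs.
DV01 ≈ 3.40833 × 915.6347 × 0.0001 = 0.312079.

£0.3121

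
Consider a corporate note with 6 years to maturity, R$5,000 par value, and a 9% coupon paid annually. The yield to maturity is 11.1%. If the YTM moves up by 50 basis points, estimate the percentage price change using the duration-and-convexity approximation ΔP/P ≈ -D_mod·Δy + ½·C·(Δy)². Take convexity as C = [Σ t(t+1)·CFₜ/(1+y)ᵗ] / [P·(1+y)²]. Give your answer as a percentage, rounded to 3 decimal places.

With y = 0.111:
  t   CF        PV=CF/(1+0.111)^t    t·PV        t(t+1)·PV
  1       450.00       405.0405       405.0405         810.0810
  2       450.00       364.5729       729.1458       2,187.4375
  3       450.00       328.1484       984.4453       3,937.7812
  4       450.00       295.3631     1,181.4525       5,907.2626
  5       450.00       265.8534     1,329.2670       7,975.6020
  6     5,450.00     2,898.0919    17,388.5512     121,719.8586
  Σ                  4,557.0702    22,017.9024     142,538.0228
P = 4,557.0702; D_Mac = 4.83159 yrs; D_mod = 4.34887 yrs; C = 25.34060.
Duration effect: -4.34887 × (+0.005) = -0.021744
Convexity effect: 0.5 × 25.34060 × (0.005)² = +0.0003168
ΔP/P ≈ -0.021744 + 0.0003168 = -0.021428 = -2.1428%.

-2.143%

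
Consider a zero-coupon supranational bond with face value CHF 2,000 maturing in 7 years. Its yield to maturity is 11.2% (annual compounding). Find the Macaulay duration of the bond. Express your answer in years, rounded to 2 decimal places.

A zero-coupon bond has a single cash flow at maturity, so its Macaulay duration equals its maturity: 7 years.

7.00 years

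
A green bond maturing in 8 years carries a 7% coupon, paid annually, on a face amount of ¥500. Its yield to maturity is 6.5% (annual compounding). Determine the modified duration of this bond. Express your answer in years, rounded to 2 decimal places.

6.02 years

Periodic yield y = 0.065. First find Macaulay duration:
  t   CF        PV=CF/(1+0.065)^t    t·PV
  1        35.00        32.8638        32.8638
  2        35.00        30.8581        61.7161
  3        35.00        28.9747        86.9242
  4        35.00        27.2063       108.8252
  5        35.00        25.5458       127.7291
  6        35.00        23.9867       143.9202
  7        35.00        22.5227       157.6590
  8       535.00       323.2637     2,586.1095
  Σ                    515.2219     3,305.7472
P = 515.2219; Macaulay duration = 3,305.7472 / 515.2219 = 6.41616 years.
Modified duration = D_Mac / (1 + y) = 6.41616 / 1.065 = 6.02457 years.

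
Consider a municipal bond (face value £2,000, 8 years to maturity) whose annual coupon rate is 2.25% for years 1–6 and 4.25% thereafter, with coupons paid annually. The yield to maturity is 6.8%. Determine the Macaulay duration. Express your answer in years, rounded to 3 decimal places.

Periodic yield y = 0.068. Discount each cash flow and weight by its year:
  t   CF        PV=CF/(1+0.068)^t    t·PV
  1        45.00        42.1348        42.1348
  2        45.00        39.4521        78.9042
  3        45.00        36.9402       110.8205
  4        45.00        34.5882       138.3527
  5        45.00        32.3859       161.9296
  6        45.00        30.3239       181.9434
  7        85.00        53.6315       375.4207
  8     2,085.00     1,231.7882     9,854.3056
  Σ                  1,501.2448    10,943.8114
Price P = Σ PV = 1,501.2448.
Macaulay duration = Σ(t·PV) / P = 10,943.8114 / 1,501.2448 = 7.28982 years.

7.290 years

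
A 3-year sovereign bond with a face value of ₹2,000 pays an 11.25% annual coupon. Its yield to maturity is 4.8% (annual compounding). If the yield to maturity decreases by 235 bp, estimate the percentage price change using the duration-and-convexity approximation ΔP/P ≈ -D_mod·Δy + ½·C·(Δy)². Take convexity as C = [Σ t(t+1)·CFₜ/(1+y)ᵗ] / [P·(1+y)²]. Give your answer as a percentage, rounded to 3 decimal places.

+6.388%

With y = 0.048:
  t   CF        PV=CF/(1+0.048)^t    t·PV        t(t+1)·PV
  1       225.00       214.6947       214.6947         429.3893
  2       225.00       204.8613       409.7226       1,229.1679
  3     2,225.00     1,933.0637     5,799.1911      23,196.7645
  Σ                  2,352.6197     6,423.6084      24,855.3217
P = 2,352.6197; D_Mac = 2.73041 yrs; D_mod = 2.60535 yrs; C = 9.61934.
Duration effect: -2.60535 × (-0.0235) = +0.061226
Convexity effect: 0.5 × 9.61934 × (-0.0235)² = +0.0026561
ΔP/P ≈ +0.061226 + 0.0026561 = +0.063882 = +6.3882%.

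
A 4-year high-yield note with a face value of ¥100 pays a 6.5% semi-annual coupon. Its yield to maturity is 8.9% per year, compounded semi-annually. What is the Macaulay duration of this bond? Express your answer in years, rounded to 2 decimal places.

Periodic yield y = 0.0445. Discount each cash flow and weight by its period:
  t   CF        PV=CF/(1+0.0445)^t    t·PV
  1         3.25         3.1115         3.1115
  2         3.25         2.9790         5.9579
  3         3.25         2.8521         8.5562
  4         3.25         2.7305        10.9222
  5         3.25         2.6142        13.0711
  6         3.25         2.5028        15.0170
  7         3.25         2.3962        16.7734
  8       103.25        72.8824       583.0590
  Σ                     92.0687       656.4684
Price P = Σ PV = 92.0687.
Macaulay duration = Σ(t·PV) / P = 656.4684 / 92.0687 = 7.13020 half-year periods.
In years: 7.13020 / 2 = 3.56510 years.

3.57 years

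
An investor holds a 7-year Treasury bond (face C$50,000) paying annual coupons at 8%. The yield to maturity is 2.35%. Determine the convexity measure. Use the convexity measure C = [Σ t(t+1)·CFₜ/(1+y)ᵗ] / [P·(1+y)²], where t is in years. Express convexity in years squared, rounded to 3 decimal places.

41.692

With y = 0.0235:
  t   CF        PV=CF/(1+0.0235)^t    t·PV        t(t+1)·PV
  1     4,000.00     3,908.1583     3,908.1583       7,816.3166
  2     4,000.00     3,818.4253     7,636.8506      22,910.5517
  3     4,000.00     3,730.7526    11,192.2578      44,769.0312
  4     4,000.00     3,645.0929    14,580.3717      72,901.8583
  5     4,000.00     3,561.4000    17,807.0001     106,842.0005
  6     4,000.00     3,479.6287    20,877.7724     146,144.4071
  7    54,000.00    45,896.4221   321,274.9546   2,570,199.6366
  Σ                 68,039.8799   397,277.3654   2,971,583.8020
P = 68,039.8799.
Convexity = Σ t(t+1)·PV / [P·(1+y)²] = 2,971,583.8020 / (68,039.8799 × 1.047552) = 41.69162.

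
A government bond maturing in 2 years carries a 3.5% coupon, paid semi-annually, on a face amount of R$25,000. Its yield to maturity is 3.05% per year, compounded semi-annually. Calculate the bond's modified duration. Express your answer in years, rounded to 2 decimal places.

1.92 years

Periodic yield y = 0.01525. First find Macaulay duration:
  t   CF        PV=CF/(1+0.01525)^t    t·PV
  1       437.50       430.9283       430.9283
  2       437.50       424.4554       848.9108
  3       437.50       418.0797     1,254.2390
  4    25,437.50    23,943.2133    95,772.8531
  Σ                 25,216.6767    98,306.9313
P = 25,216.6767; Macaulay duration = 98,306.9313 / 25,216.6767 = 3.89849 half-year periods = 1.94924 years.
Modified duration = D_Mac / (1 + y) = 1.94924 / 1.01525 = 1.91996 years.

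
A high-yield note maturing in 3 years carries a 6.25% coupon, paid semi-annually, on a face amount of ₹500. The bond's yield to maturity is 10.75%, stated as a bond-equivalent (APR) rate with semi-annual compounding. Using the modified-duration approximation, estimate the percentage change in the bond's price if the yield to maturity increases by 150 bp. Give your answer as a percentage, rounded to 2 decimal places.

Periodic yield y = 0.05375. Modified duration first:
  t   CF        PV=CF/(1+0.05375)^t    t·PV
  1       15.625        14.8280        14.8280
  2       15.625        14.0716        28.1433
  3       15.625        13.3539        40.0616
  4       15.625        12.6727        50.6909
  5       15.625        12.0263        60.1315
  6      515.625       376.6244     2,259.7463
  Σ                    443.5769     2,453.6016
P = 443.5769; D_Mac = 5.53140 half-year periods = 2.76570 yrs; D_mod = 2.76570/(1+0.05375) = 2.62463 yrs.
ΔP/P ≈ -D_mod · Δy = -2.62463 × (+0.015) = -0.039369 = -3.9369%.

-3.94%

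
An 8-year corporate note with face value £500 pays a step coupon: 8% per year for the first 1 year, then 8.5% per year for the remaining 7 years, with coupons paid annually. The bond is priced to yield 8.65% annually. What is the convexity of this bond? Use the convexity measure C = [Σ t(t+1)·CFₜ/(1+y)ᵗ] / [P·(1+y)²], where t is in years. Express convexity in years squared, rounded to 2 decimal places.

With y = 0.0865:
  t   CF        PV=CF/(1+0.0865)^t    t·PV        t(t+1)·PV
  1        40.00        36.8155        36.8155          73.6309
  2        42.50        36.0022        72.0045         216.0134
  3        42.50        33.1360        99.4079         397.6317
  4        42.50        30.4979       121.9916         609.9581
  5        42.50        28.0699       140.3493         842.0959
  6        42.50        25.8351       155.0107       1,085.0752
  7        42.50        23.7783       166.4481       1,331.5848
  8       542.50       279.3585     2,234.8680      20,113.8123
  Σ                    493.4934     3,026.8957      24,669.8024
P = 493.4934.
Convexity = Σ t(t+1)·PV / [P·(1+y)²] = 24,669.8024 / (493.4934 × 1.180482) = 42.34722.

42.35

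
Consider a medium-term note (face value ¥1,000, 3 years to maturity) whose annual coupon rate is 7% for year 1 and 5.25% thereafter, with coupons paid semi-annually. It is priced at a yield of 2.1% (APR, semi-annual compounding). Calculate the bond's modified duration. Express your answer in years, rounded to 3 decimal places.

2.763 years

Periodic yield y = 0.0105. First find Macaulay duration:
  t   CF        PV=CF/(1+0.0105)^t    t·PV
  1        35.00        34.6363        34.6363
  2        35.00        34.2764        68.5528
  3        26.25        25.4402        76.3206
  4        26.25        25.1758       100.7034
  5        26.25        24.9142       124.5712
  6     1,026.25       963.9073     5,783.4437
  Σ                  1,108.3503     6,188.2280
P = 1,108.3503; Macaulay duration = 6,188.2280 / 1,108.3503 = 5.58328 half-year periods = 2.79164 years.
Modified duration = D_Mac / (1 + y) = 2.79164 / 1.0105 = 2.76263 years.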